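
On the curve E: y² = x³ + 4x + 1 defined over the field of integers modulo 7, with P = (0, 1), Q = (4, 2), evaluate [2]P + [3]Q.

(0, 1)

First 2P:
Repeated addition: build up to 2P.
2P: tangent at (0, 1): λ = (3·0² + 4)/(2·1) ≡ 4/2. 2⁻¹ ≡ 4 (mod 7) since 2·4 = 8 ≡ 1, so λ ≡ 4·4 ≡ 2.
  x = λ² - 0 - 0 = 4 - 0 ≡ 4; y = λ·(0 - 4) - 1 ≡ 5. → (4, 5)
2P = (4, 5).
Next 3Q:
Repeated addition: build up to 3Q.
2Q: tangent at (4, 2): λ = (3·4² + 4)/(2·2) ≡ 3/4. 4⁻¹ ≡ 2 (mod 7) since 4·2 = 8 ≡ 1, so λ ≡ 3·2 ≡ 6.
  x = λ² - 4 - 4 = 36 - 8 ≡ 0; y = λ·(4 - 0) - 2 ≡ 1. → (0, 1)
3Q: (0, 1) + (4, 2). λ = (2 - 1)/(4 - 0) ≡ 1/4 mod 7. 4⁻¹ ≡ 2 (mod 7) since 4·2 = 8 ≡ 1, so λ ≡ 2.
  x = λ² - 0 - 4 = 4 - 4 ≡ 0; y = λ·(0 - 0) - 1 ≡ 6. → (0, 6)
3Q = (0, 6).
Finally 2P + 3Q:
(4, 5) + (0, 6). λ = (6 - 5)/(0 - 4) ≡ 1/3 mod 7. 3⁻¹ ≡ 5 (mod 7) since 3·5 = 15 ≡ 1, so λ ≡ 5.
  x = λ² - 4 - 0 = 25 - 4 ≡ 0; y = λ·(4 - 0) - 5 ≡ 1. → (0, 1)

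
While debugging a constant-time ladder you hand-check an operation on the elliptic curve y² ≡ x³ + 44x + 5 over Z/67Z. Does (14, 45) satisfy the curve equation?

yes

y² = 45² ≡ 15; x³ + 44x + 5 = 3365 ≡ 15 (mod 67). 15 = 15.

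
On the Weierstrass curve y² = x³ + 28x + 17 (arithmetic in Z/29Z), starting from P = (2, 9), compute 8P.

(15, 19)

Repeated addition: build up to 8P.
2P: tangent at (2, 9): λ = (3·2² + 28)/(2·9) ≡ 11/18. 18⁻¹ ≡ 21 (mod 29) since 18·21 = 378 ≡ 1, so λ ≡ 11·21 ≡ 28.
  x = λ² - 2 - 2 = 784 - 4 ≡ 26; y = λ·(2 - 26) - 9 ≡ 15. → (26, 15)
3P: (26, 15) + (2, 9). λ = (9 - 15)/(2 - 26) ≡ 23/5 mod 29. 5⁻¹ ≡ 6 (mod 29) since 5·6 = 30 ≡ 1, so λ ≡ 22.
  x = λ² - 26 - 2 = 484 - 28 ≡ 21; y = λ·(26 - 21) - 15 ≡ 8. → (21, 8)
4P: (21, 8) + (2, 9). λ = (9 - 8)/(2 - 21) ≡ 1/10 mod 29. 10⁻¹ ≡ 3 (mod 29), so λ ≡ 3.
  x = λ² - 21 - 2 = 9 - 23 ≡ 15; y = λ·(21 - 15) - 8 ≡ 10. → (15, 10)
5P: (15, 10) + (2, 9). λ = (9 - 10)/(2 - 15) ≡ 28/16 mod 29. 16⁻¹ ≡ 20 (mod 29), so λ ≡ 9.
  x = λ² - 15 - 2 = 81 - 17 ≡ 6; y = λ·(15 - 6) - 10 ≡ 13. → (6, 13)
6P: (6, 13) + (2, 9). λ = (9 - 13)/(2 - 6) ≡ 25/25 mod 29. 25⁻¹ ≡ 7 (mod 29) since 25·7 = 175 ≡ 1, so λ ≡ 1.
  x = λ² - 6 - 2 = 1 - 8 ≡ 22; y = λ·(6 - 22) - 13 ≡ 0. → (22, 0)
7P: (22, 0) + (2, 9). λ = (9 - 0)/(2 - 22) ≡ 9/9 mod 29. 9⁻¹ ≡ 13 (mod 29), so λ ≡ 1.
  x = λ² - 22 - 2 = 1 - 24 ≡ 6; y = λ·(22 - 6) - 0 ≡ 16. → (6, 16)
8P: (6, 16) + (2, 9). λ = (9 - 16)/(2 - 6) ≡ 22/25 mod 29. 25⁻¹ ≡ 7 (mod 29) since 25·7 = 175 ≡ 1, so λ ≡ 9.
  x = λ² - 6 - 2 = 81 - 8 ≡ 15; y = λ·(6 - 15) - 16 ≡ 19. → (15, 19)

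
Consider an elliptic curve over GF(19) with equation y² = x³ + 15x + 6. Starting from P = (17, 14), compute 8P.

Double-and-add on 8 = (1000)₂. Start with P = (17, 14) for the leading 1-bit.
double: tangent at (17, 14): λ = (3·17² + 15)/(2·14) ≡ 8/9. 9⁻¹ ≡ 17 (mod 19) since 9·17 = 153 ≡ 1, so λ ≡ 8·17 ≡ 3.
  x = λ² - 17 - 17 = 9 - 34 ≡ 13; y = λ·(17 - 13) - 14 ≡ 17. → (13, 17)
double: tangent at (13, 17): λ = (3·13² + 15)/(2·17) ≡ 9/15. 15⁻¹ ≡ 14 (mod 19), so λ ≡ 9·14 ≡ 12.
  x = λ² - 13 - 13 = 144 - 26 ≡ 4; y = λ·(13 - 4) - 17 ≡ 15. → (4, 15)
double: tangent at (4, 15): λ = (3·4² + 15)/(2·15) ≡ 6/11. 11⁻¹ ≡ 7 (mod 19) since 11·7 = 77 ≡ 1, so λ ≡ 6·7 ≡ 4.
  x = λ² - 4 - 4 = 16 - 8 ≡ 8; y = λ·(4 - 8) - 15 ≡ 7. → (8, 7)

(8, 7)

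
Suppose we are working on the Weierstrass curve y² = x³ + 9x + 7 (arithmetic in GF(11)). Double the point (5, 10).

(5, 1)

tangent at (5, 10): λ = (3·5² + 9)/(2·10) ≡ 7/9. 9⁻¹ ≡ 5 (mod 11) since 9·5 = 45 ≡ 1, so λ ≡ 7·5 ≡ 2.
  x = λ² - 5 - 5 = 4 - 10 ≡ 5; y = λ·(5 - 5) - 10 ≡ 1. → (5, 1)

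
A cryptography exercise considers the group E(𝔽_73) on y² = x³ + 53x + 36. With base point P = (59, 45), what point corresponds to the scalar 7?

(40, 50)

Double-and-add on 7 = (111)₂. Start with P = (59, 45) for the leading 1-bit.
double: tangent at (59, 45): λ = (3·59² + 53)/(2·45) ≡ 57/17. 17⁻¹ ≡ 43 (mod 73) since 17·43 = 731 ≡ 1, so λ ≡ 57·43 ≡ 42.
  x = λ² - 59 - 59 = 1764 - 118 ≡ 40; y = λ·(59 - 40) - 45 ≡ 23. → (40, 23)
add P: (40, 23) + (59, 45). λ = (45 - 23)/(59 - 40) ≡ 22/19 mod 73. 19⁻¹ ≡ 50 (mod 73), so λ ≡ 5.
  x = λ² - 40 - 59 = 25 - 99 ≡ 72; y = λ·(40 - 72) - 23 ≡ 36. → (72, 36)
double: tangent at (72, 36): λ = (3·72² + 53)/(2·36) ≡ 56/72. 72⁻¹ ≡ 72 (mod 73) since 72·72 = 5184 ≡ 1, so λ ≡ 56·72 ≡ 17.
  x = λ² - 72 - 72 = 289 - 144 ≡ 72; y = λ·(72 - 72) - 36 ≡ 37. → (72, 37)
add P: (72, 37) + (59, 45). λ = (45 - 37)/(59 - 72) ≡ 8/60 mod 73. 60⁻¹ ≡ 28 (mod 73), so λ ≡ 5.
  x = λ² - 72 - 59 = 25 - 131 ≡ 40; y = λ·(72 - 40) - 37 ≡ 50. → (40, 50)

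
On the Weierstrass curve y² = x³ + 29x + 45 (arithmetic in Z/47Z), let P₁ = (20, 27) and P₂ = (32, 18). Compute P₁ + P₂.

(20, 27) + (32, 18). λ = (18 - 27)/(32 - 20) ≡ 38/12 mod 47. 12⁻¹ ≡ 4 (mod 47), so λ ≡ 11.
  x = λ² - 20 - 32 = 121 - 52 ≡ 22; y = λ·(20 - 22) - 27 ≡ 45. → (22, 45)

(22, 45)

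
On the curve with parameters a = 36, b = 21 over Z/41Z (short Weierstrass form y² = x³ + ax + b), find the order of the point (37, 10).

2P: tangent at (37, 10): λ = (3·37² + 36)/(2·10) ≡ 2/20. 20⁻¹ ≡ 39 (mod 41), so λ ≡ 2·39 ≡ 37.
  x = λ² - 37 - 37 = 1369 - 74 ≡ 24; y = λ·(37 - 24) - 10 ≡ 20. → (24, 20)
3P: (24, 20) + (37, 10). λ = (10 - 20)/(37 - 24) ≡ 31/13 mod 41. 13⁻¹ ≡ 19 (mod 41) since 13·19 = 247 ≡ 1, so λ ≡ 15.
  x = λ² - 24 - 37 = 225 - 61 ≡ 0; y = λ·(24 - 0) - 20 ≡ 12. → (0, 12)
4P: (0, 12) + (37, 10). λ = (10 - 12)/(37 - 0) ≡ 39/37 mod 41. 37⁻¹ ≡ 10 (mod 41), so λ ≡ 21.
  x = λ² - 0 - 37 = 441 - 37 ≡ 35; y = λ·(0 - 35) - 12 ≡ 32. → (35, 32)
5P: (35, 32) + (37, 10). λ = (10 - 32)/(37 - 35) ≡ 19/2 mod 41. 2⁻¹ ≡ 21 (mod 41) since 2·21 = 42 ≡ 1, so λ ≡ 30.
  x = λ² - 35 - 37 = 900 - 72 ≡ 8; y = λ·(35 - 8) - 32 ≡ 40. → (8, 40)
6P: (8, 40) + (37, 10). λ = (10 - 40)/(37 - 8) ≡ 11/29 mod 41. 29⁻¹ ≡ 17 (mod 41) since 29·17 = 493 ≡ 1, so λ ≡ 23.
  x = λ² - 8 - 37 = 529 - 45 ≡ 33; y = λ·(8 - 33) - 40 ≡ 0. → (33, 0)
7P: (33, 0) + (37, 10). λ = (10 - 0)/(37 - 33) ≡ 10/4 mod 41. 4⁻¹ ≡ 31 (mod 41) since 4·31 = 124 ≡ 1, so λ ≡ 23.
  x = λ² - 33 - 37 = 529 - 70 ≡ 8; y = λ·(33 - 8) - 0 ≡ 1. → (8, 1)
8P: (8, 1) + (37, 10). λ = (10 - 1)/(37 - 8) ≡ 9/29 mod 41. 29⁻¹ ≡ 17 (mod 41) since 29·17 = 493 ≡ 1, so λ ≡ 30.
  x = λ² - 8 - 37 = 900 - 45 ≡ 35; y = λ·(8 - 35) - 1 ≡ 9. → (35, 9)
9P: (35, 9) + (37, 10). λ = (10 - 9)/(37 - 35) ≡ 1/2 mod 41. 2⁻¹ ≡ 21 (mod 41) since 2·21 = 42 ≡ 1, so λ ≡ 21.
  x = λ² - 35 - 37 = 441 - 72 ≡ 0; y = λ·(35 - 0) - 9 ≡ 29. → (0, 29)
10P: (0, 29) + (37, 10). λ = (10 - 29)/(37 - 0) ≡ 22/37 mod 41. 37⁻¹ ≡ 10 (mod 41), so λ ≡ 15.
  x = λ² - 0 - 37 = 225 - 37 ≡ 24; y = λ·(0 - 24) - 29 ≡ 21. → (24, 21)
11P: (24, 21) + (37, 10). λ = (10 - 21)/(37 - 24) ≡ 30/13 mod 41. 13⁻¹ ≡ 19 (mod 41), so λ ≡ 37.
  x = λ² - 24 - 37 = 1369 - 61 ≡ 37; y = λ·(24 - 37) - 21 ≡ 31. → (37, 31)
12P: (37, 31) + (37, 10): same x and y₁ ≡ -y₂, so the sum is ∞.
12P = ∞, so the order is 12.

12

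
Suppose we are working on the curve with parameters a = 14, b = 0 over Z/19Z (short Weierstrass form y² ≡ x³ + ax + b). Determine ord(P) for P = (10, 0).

2P: (10, 0) + (10, 0): same x and y₁ ≡ -y₂, so the sum is O.
2P = O, so the order is 2.

2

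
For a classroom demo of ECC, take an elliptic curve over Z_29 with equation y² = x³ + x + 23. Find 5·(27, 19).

(25, 10)

Write G = (27, 19).
Repeated addition: build up to 5G.
2G: tangent at (27, 19): λ = (3·27² + 1)/(2·19) ≡ 13/9. 9⁻¹ ≡ 13 (mod 29) since 9·13 = 117 ≡ 1, so λ ≡ 13·13 ≡ 24.
  x = λ² - 27 - 27 = 576 - 54 ≡ 0; y = λ·(27 - 0) - 19 ≡ 20. → (0, 20)
3G: (0, 20) + (27, 19). λ = (19 - 20)/(27 - 0) ≡ 28/27 mod 29. 27⁻¹ ≡ 14 (mod 29), so λ ≡ 15.
  x = λ² - 0 - 27 = 225 - 27 ≡ 24; y = λ·(0 - 24) - 20 ≡ 26. → (24, 26)
4G: (24, 26) + (27, 19). λ = (19 - 26)/(27 - 24) ≡ 22/3 mod 29. 3⁻¹ ≡ 10 (mod 29), so λ ≡ 17.
  x = λ² - 24 - 27 = 289 - 51 ≡ 6; y = λ·(24 - 6) - 26 ≡ 19. → (6, 19)
5G: (6, 19) + (27, 19). λ = (19 - 19)/(27 - 6) ≡ 0/21 mod 29. 21⁻¹ ≡ 18 (mod 29), so λ ≡ 0.
  x = λ² - 6 - 27 = 0 - 33 ≡ 25; y = λ·(6 - 25) - 19 ≡ 10. → (25, 10)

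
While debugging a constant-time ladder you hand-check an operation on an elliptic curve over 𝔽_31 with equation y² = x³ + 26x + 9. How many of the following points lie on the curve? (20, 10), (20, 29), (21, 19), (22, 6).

2

(20, 10): 10² ≡ 7, rhs ≡ 4 → off.
(20, 29): 29² ≡ 4, rhs ≡ 4 → on.
(21, 19): 19² ≡ 20, rhs ≡ 20 → on.
(22, 6): 6² ≡ 5, rhs ≡ 7 → off.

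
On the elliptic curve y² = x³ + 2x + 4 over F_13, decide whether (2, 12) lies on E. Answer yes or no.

no

y² = 12² ≡ 1; x³ + 2x + 4 = 16 ≡ 3 (mod 13). 1 ≠ 3.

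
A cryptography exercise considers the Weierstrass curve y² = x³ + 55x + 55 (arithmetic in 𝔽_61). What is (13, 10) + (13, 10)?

(31, 21)

tangent at (13, 10): λ = (3·13² + 55)/(2·10) ≡ 13/20. 20⁻¹ ≡ 58 (mod 61), so λ ≡ 13·58 ≡ 22.
  x = λ² - 13 - 13 = 484 - 26 ≡ 31; y = λ·(13 - 31) - 10 ≡ 21. → (31, 21)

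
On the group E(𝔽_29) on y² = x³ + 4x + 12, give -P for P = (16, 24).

-(16, 24) = (16, -24 mod 29) = (16, 5).

(16, 5)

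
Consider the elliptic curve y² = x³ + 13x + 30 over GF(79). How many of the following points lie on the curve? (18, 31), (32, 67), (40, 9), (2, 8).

(18, 31): 31² ≡ 13, rhs ≡ 13 → on.
(32, 67): 67² ≡ 65, rhs ≡ 34 → off.
(40, 9): 9² ≡ 2, rhs ≡ 7 → off.
(2, 8): 8² ≡ 64, rhs ≡ 64 → on.

2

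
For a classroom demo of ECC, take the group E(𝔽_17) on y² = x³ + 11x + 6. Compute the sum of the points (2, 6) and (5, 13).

(6, 13)

(2, 6) + (5, 13). λ = (13 - 6)/(5 - 2) ≡ 7/3 mod 17. 3⁻¹ ≡ 6 (mod 17) since 3·6 = 18 ≡ 1, so λ ≡ 8.
  x = λ² - 2 - 5 = 64 - 7 ≡ 6; y = λ·(2 - 6) - 6 ≡ 13. → (6, 13)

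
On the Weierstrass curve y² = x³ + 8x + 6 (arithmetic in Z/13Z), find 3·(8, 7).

(6, 7)

Write G = (8, 7).
Repeated addition: build up to 3G.
2G: tangent at (8, 7): λ = (3·8² + 8)/(2·7) ≡ 5/1. 1⁻¹ ≡ 1 (mod 13), so λ ≡ 5·1 ≡ 5.
  x = λ² - 8 - 8 = 25 - 16 ≡ 9; y = λ·(8 - 9) - 7 ≡ 1. → (9, 1)
3G: (9, 1) + (8, 7). λ = (7 - 1)/(8 - 9) ≡ 6/12 mod 13. 12⁻¹ ≡ 12 (mod 13), so λ ≡ 7.
  x = λ² - 9 - 8 = 49 - 17 ≡ 6; y = λ·(9 - 6) - 1 ≡ 7. → (6, 7)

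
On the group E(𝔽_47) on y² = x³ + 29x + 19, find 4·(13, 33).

(5, 17)

Write P = (13, 33).
Double-and-add on 4 = (100)₂. Start with P = (13, 33) for the leading 1-bit.
double: tangent at (13, 33): λ = (3·13² + 29)/(2·33) ≡ 19/19. 19⁻¹ ≡ 5 (mod 47), so λ ≡ 19·5 ≡ 1.
  x = λ² - 13 - 13 = 1 - 26 ≡ 22; y = λ·(13 - 22) - 33 ≡ 5. → (22, 5)
double: tangent at (22, 5): λ = (3·22² + 29)/(2·5) ≡ 24/10. 10⁻¹ ≡ 33 (mod 47), so λ ≡ 24·33 ≡ 40.
  x = λ² - 22 - 22 = 1600 - 44 ≡ 5; y = λ·(22 - 5) - 5 ≡ 17. → (5, 17)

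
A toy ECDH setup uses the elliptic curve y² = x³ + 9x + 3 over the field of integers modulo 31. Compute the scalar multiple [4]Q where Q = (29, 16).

Double-and-add on 4 = (100)₂. Start with Q = (29, 16) for the leading 1-bit.
double: tangent at (29, 16): λ = (3·29² + 9)/(2·16) ≡ 21/1. 1⁻¹ ≡ 1 (mod 31), so λ ≡ 21·1 ≡ 21.
  x = λ² - 29 - 29 = 441 - 58 ≡ 11; y = λ·(29 - 11) - 16 ≡ 21. → (11, 21)
double: tangent at (11, 21): λ = (3·11² + 9)/(2·21) ≡ 0/11. 11⁻¹ ≡ 17 (mod 31), so λ ≡ 0·17 ≡ 0.
  x = λ² - 11 - 11 = 0 - 22 ≡ 9; y = λ·(11 - 9) - 21 ≡ 10. → (9, 10)

(9, 10)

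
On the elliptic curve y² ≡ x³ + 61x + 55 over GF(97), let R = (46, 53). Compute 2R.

tangent at (46, 53): λ = (3·46² + 61)/(2·53) ≡ 7/9. 9⁻¹ ≡ 54 (mod 97), so λ ≡ 7·54 ≡ 87.
  x = λ² - 46 - 46 = 7569 - 92 ≡ 8; y = λ·(46 - 8) - 53 ≡ 52. → (8, 52)

(8, 52)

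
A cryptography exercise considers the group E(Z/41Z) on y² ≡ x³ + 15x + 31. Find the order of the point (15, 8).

9

2P: tangent at (15, 8): λ = (3·15² + 15)/(2·8) ≡ 34/16. 16⁻¹ ≡ 18 (mod 41), so λ ≡ 34·18 ≡ 38.
  x = λ² - 15 - 15 = 1444 - 30 ≡ 20; y = λ·(15 - 20) - 8 ≡ 7. → (20, 7)
3P: (20, 7) + (15, 8). λ = (8 - 7)/(15 - 20) ≡ 1/36 mod 41. 36⁻¹ ≡ 8 (mod 41), so λ ≡ 8.
  x = λ² - 20 - 15 = 64 - 35 ≡ 29; y = λ·(20 - 29) - 7 ≡ 3. → (29, 3)
4P: (29, 3) + (15, 8). λ = (8 - 3)/(15 - 29) ≡ 5/27 mod 41. 27⁻¹ ≡ 38 (mod 41), so λ ≡ 26.
  x = λ² - 29 - 15 = 676 - 44 ≡ 17; y = λ·(29 - 17) - 3 ≡ 22. → (17, 22)
5P: (17, 22) + (15, 8). λ = (8 - 22)/(15 - 17) ≡ 27/39 mod 41. 39⁻¹ ≡ 20 (mod 41), so λ ≡ 7.
  x = λ² - 17 - 15 = 49 - 32 ≡ 17; y = λ·(17 - 17) - 22 ≡ 19. → (17, 19)
6P: (17, 19) + (15, 8). λ = (8 - 19)/(15 - 17) ≡ 30/39 mod 41. 39⁻¹ ≡ 20 (mod 41) since 39·20 = 780 ≡ 1, so λ ≡ 26.
  x = λ² - 17 - 15 = 676 - 32 ≡ 29; y = λ·(17 - 29) - 19 ≡ 38. → (29, 38)
7P: (29, 38) + (15, 8). λ = (8 - 38)/(15 - 29) ≡ 11/27 mod 41. 27⁻¹ ≡ 38 (mod 41) since 27·38 = 1026 ≡ 1, so λ ≡ 8.
  x = λ² - 29 - 15 = 64 - 44 ≡ 20; y = λ·(29 - 20) - 38 ≡ 34. → (20, 34)
8P: (20, 34) + (15, 8). λ = (8 - 34)/(15 - 20) ≡ 15/36 mod 41. 36⁻¹ ≡ 8 (mod 41), so λ ≡ 38.
  x = λ² - 20 - 15 = 1444 - 35 ≡ 15; y = λ·(20 - 15) - 34 ≡ 33. → (15, 33)
9P: (15, 33) + (15, 8): same x and y₁ ≡ -y₂, so the sum is the point at infinity.
9P = the point at infinity, so the order is 9.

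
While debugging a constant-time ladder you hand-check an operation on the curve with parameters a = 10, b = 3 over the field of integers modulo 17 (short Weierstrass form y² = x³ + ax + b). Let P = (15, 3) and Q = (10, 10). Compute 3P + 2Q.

First 3P:
Repeated addition: build up to 3P.
2P: tangent at (15, 3): λ = (3·15² + 10)/(2·3) ≡ 5/6. 6⁻¹ ≡ 3 (mod 17), so λ ≡ 5·3 ≡ 15.
  x = λ² - 15 - 15 = 225 - 30 ≡ 8; y = λ·(15 - 8) - 3 ≡ 0. → (8, 0)
3P: (8, 0) + (15, 3). λ = (3 - 0)/(15 - 8) ≡ 3/7 mod 17. 7⁻¹ ≡ 5 (mod 17), so λ ≡ 15.
  x = λ² - 8 - 15 = 225 - 23 ≡ 15; y = λ·(8 - 15) - 0 ≡ 14. → (15, 14)
3P = (15, 14).
Next 2Q:
Repeated addition: build up to 2Q.
2Q: tangent at (10, 10): λ = (3·10² + 10)/(2·10) ≡ 4/3. 3⁻¹ ≡ 6 (mod 17), so λ ≡ 4·6 ≡ 7.
  x = λ² - 10 - 10 = 49 - 20 ≡ 12; y = λ·(10 - 12) - 10 ≡ 10. → (12, 10)
2Q = (12, 10).
Finally 3P + 2Q:
(15, 14) + (12, 10). λ = (10 - 14)/(12 - 15) ≡ 13/14 mod 17. 14⁻¹ ≡ 11 (mod 17) since 14·11 = 154 ≡ 1, so λ ≡ 7.
  x = λ² - 15 - 12 = 49 - 27 ≡ 5; y = λ·(15 - 5) - 14 ≡ 5. → (5, 5)

(5, 5)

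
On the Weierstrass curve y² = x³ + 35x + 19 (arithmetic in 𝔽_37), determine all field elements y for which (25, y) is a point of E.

none

x³ + 35x + 19 = 16519 ≡ 17 (mod 37).
17 is a non-residue mod 37; no y exists.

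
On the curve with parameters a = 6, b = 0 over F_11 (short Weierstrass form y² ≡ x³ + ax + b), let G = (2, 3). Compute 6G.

Double-and-add on 6 = (110)₂. Start with G = (2, 3) for the leading 1-bit.
double: tangent at (2, 3): λ = (3·2² + 6)/(2·3) ≡ 7/6. 6⁻¹ ≡ 2 (mod 11) since 6·2 = 12 ≡ 1, so λ ≡ 7·2 ≡ 3.
  x = λ² - 2 - 2 = 9 - 4 ≡ 5; y = λ·(2 - 5) - 3 ≡ 10. → (5, 10)
add G: (5, 10) + (2, 3). λ = (3 - 10)/(2 - 5) ≡ 4/8 mod 11. 8⁻¹ ≡ 7 (mod 11), so λ ≡ 6.
  x = λ² - 5 - 2 = 36 - 7 ≡ 7; y = λ·(5 - 7) - 10 ≡ 0. → (7, 0)
double: (7, 0) + (7, 0): same x and y₁ ≡ -y₂, so the sum is the point at infinity.

O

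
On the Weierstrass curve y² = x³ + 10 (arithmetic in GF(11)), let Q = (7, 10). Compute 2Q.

(1, 0)

tangent at (7, 10): λ = (3·7² + 0)/(2·10) ≡ 4/9. 9⁻¹ ≡ 5 (mod 11), so λ ≡ 4·5 ≡ 9.
  x = λ² - 7 - 7 = 81 - 14 ≡ 1; y = λ·(7 - 1) - 10 ≡ 0. → (1, 0)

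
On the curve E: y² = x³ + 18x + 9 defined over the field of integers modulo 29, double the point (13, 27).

tangent at (13, 27): λ = (3·13² + 18)/(2·27) ≡ 3/25. 25⁻¹ ≡ 7 (mod 29) since 25·7 = 175 ≡ 1, so λ ≡ 3·7 ≡ 21.
  x = λ² - 13 - 13 = 441 - 26 ≡ 9; y = λ·(13 - 9) - 27 ≡ 28. → (9, 28)

(9, 28)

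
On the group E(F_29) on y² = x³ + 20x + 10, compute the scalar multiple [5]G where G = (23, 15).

(23, 14)

Double-and-add on 5 = (101)₂. Start with G = (23, 15) for the leading 1-bit.
double: tangent at (23, 15): λ = (3·23² + 20)/(2·15) ≡ 12/1. 1⁻¹ ≡ 1 (mod 29), so λ ≡ 12·1 ≡ 12.
  x = λ² - 23 - 23 = 144 - 46 ≡ 11; y = λ·(23 - 11) - 15 ≡ 13. → (11, 13)
double: tangent at (11, 13): λ = (3·11² + 20)/(2·13) ≡ 6/26. 26⁻¹ ≡ 19 (mod 29), so λ ≡ 6·19 ≡ 27.
  x = λ² - 11 - 11 = 729 - 22 ≡ 11; y = λ·(11 - 11) - 13 ≡ 16. → (11, 16)
add G: (11, 16) + (23, 15). λ = (15 - 16)/(23 - 11) ≡ 28/12 mod 29. 12⁻¹ ≡ 17 (mod 29), so λ ≡ 12.
  x = λ² - 11 - 23 = 144 - 34 ≡ 23; y = λ·(11 - 23) - 16 ≡ 14. → (23, 14)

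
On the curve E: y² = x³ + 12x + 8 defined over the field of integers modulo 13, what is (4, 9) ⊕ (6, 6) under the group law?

(2, 1)

(4, 9) + (6, 6). λ = (6 - 9)/(6 - 4) ≡ 10/2 mod 13. 2⁻¹ ≡ 7 (mod 13) since 2·7 = 14 ≡ 1, so λ ≡ 5.
  x = λ² - 4 - 6 = 25 - 10 ≡ 2; y = λ·(4 - 2) - 9 ≡ 1. → (2, 1)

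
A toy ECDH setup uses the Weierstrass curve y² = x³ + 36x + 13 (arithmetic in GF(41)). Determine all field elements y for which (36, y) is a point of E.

6, 35

x³ + 36x + 13 = 47965 ≡ 36 (mod 41).
Square roots of 36 mod 41: 6 and 35 (since 6² = 36 ≡ 36).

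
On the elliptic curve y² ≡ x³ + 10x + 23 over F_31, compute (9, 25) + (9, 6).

The two points share x = 9 and their y-coordinates satisfy 25 + 6 ≡ 0 (mod 31), so they are inverses. Their sum is O.

O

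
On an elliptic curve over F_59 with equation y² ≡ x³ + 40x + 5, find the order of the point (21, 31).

2P: tangent at (21, 31): λ = (3·21² + 40)/(2·31) ≡ 6/3. 3⁻¹ ≡ 20 (mod 59) since 3·20 = 60 ≡ 1, so λ ≡ 6·20 ≡ 2.
  x = λ² - 21 - 21 = 4 - 42 ≡ 21; y = λ·(21 - 21) - 31 ≡ 28. → (21, 28)
3P: (21, 28) + (21, 31): same x and y₁ ≡ -y₂, so the sum is the point at infinity.
3P = the point at infinity, so the order is 3.

3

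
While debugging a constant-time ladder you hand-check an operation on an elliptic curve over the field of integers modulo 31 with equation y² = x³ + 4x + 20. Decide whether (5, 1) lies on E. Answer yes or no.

y² = 1² ≡ 1; x³ + 4x + 20 = 165 ≡ 10 (mod 31). 1 ≠ 10.

no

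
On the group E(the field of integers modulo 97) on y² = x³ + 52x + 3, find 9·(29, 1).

Write G = (29, 1).
Double-and-add on 9 = (1001)₂. Start with G = (29, 1) for the leading 1-bit.
double: tangent at (29, 1): λ = (3·29² + 52)/(2·1) ≡ 53/2. 2⁻¹ ≡ 49 (mod 97), so λ ≡ 53·49 ≡ 75.
  x = λ² - 29 - 29 = 5625 - 58 ≡ 38; y = λ·(29 - 38) - 1 ≡ 3. → (38, 3)
double: tangent at (38, 3): λ = (3·38² + 52)/(2·3) ≡ 19/6. 6⁻¹ ≡ 81 (mod 97) since 6·81 = 486 ≡ 1, so λ ≡ 19·81 ≡ 84.
  x = λ² - 38 - 38 = 7056 - 76 ≡ 93; y = λ·(38 - 93) - 3 ≡ 33. → (93, 33)
double: tangent at (93, 33): λ = (3·93² + 52)/(2·33) ≡ 3/66. 66⁻¹ ≡ 25 (mod 97) since 66·25 = 1650 ≡ 1, so λ ≡ 3·25 ≡ 75.
  x = λ² - 93 - 93 = 5625 - 186 ≡ 7; y = λ·(93 - 7) - 33 ≡ 15. → (7, 15)
add G: (7, 15) + (29, 1). λ = (1 - 15)/(29 - 7) ≡ 83/22 mod 97. 22⁻¹ ≡ 75 (mod 97), so λ ≡ 17.
  x = λ² - 7 - 29 = 289 - 36 ≡ 59; y = λ·(7 - 59) - 15 ≡ 71. → (59, 71)

(59, 71)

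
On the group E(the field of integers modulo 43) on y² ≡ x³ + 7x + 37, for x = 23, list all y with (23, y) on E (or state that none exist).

14, 29

x³ + 7x + 37 = 12365 ≡ 24 (mod 43).
Square roots of 24 mod 43: 14 and 29 (since 14² = 196 ≡ 24).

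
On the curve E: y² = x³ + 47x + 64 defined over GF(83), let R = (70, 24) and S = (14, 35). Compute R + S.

(70, 24) + (14, 35). λ = (35 - 24)/(14 - 70) ≡ 11/27 mod 83. 27⁻¹ ≡ 40 (mod 83) since 27·40 = 1080 ≡ 1, so λ ≡ 25.
  x = λ² - 70 - 14 = 625 - 84 ≡ 43; y = λ·(70 - 43) - 24 ≡ 70. → (43, 70)

(43, 70)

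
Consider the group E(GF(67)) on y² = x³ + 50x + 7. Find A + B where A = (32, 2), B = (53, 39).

(36, 42)

(32, 2) + (53, 39). λ = (39 - 2)/(53 - 32) ≡ 37/21 mod 67. 21⁻¹ ≡ 16 (mod 67) since 21·16 = 336 ≡ 1, so λ ≡ 56.
  x = λ² - 32 - 53 = 3136 - 85 ≡ 36; y = λ·(32 - 36) - 2 ≡ 42. → (36, 42)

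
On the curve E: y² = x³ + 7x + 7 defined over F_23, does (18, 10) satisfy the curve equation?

yes

y² = 10² ≡ 8; x³ + 7x + 7 = 5965 ≡ 8 (mod 23). 8 = 8.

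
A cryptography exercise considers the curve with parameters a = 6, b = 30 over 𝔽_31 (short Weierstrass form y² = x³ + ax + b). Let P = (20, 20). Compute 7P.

(28, 27)

Double-and-add on 7 = (111)₂. Start with P = (20, 20) for the leading 1-bit.
double: tangent at (20, 20): λ = (3·20² + 6)/(2·20) ≡ 28/9. 9⁻¹ ≡ 7 (mod 31), so λ ≡ 28·7 ≡ 10.
  x = λ² - 20 - 20 = 100 - 40 ≡ 29; y = λ·(20 - 29) - 20 ≡ 14. → (29, 14)
add P: (29, 14) + (20, 20). λ = (20 - 14)/(20 - 29) ≡ 6/22 mod 31. 22⁻¹ ≡ 24 (mod 31), so λ ≡ 20.
  x = λ² - 29 - 20 = 400 - 49 ≡ 10; y = λ·(29 - 10) - 14 ≡ 25. → (10, 25)
double: tangent at (10, 25): λ = (3·10² + 6)/(2·25) ≡ 27/19. 19⁻¹ ≡ 18 (mod 31), so λ ≡ 27·18 ≡ 21.
  x = λ² - 10 - 10 = 441 - 20 ≡ 18; y = λ·(10 - 18) - 25 ≡ 24. → (18, 24)
add P: (18, 24) + (20, 20). λ = (20 - 24)/(20 - 18) ≡ 27/2 mod 31. 2⁻¹ ≡ 16 (mod 31), so λ ≡ 29.
  x = λ² - 18 - 20 = 841 - 38 ≡ 28; y = λ·(18 - 28) - 24 ≡ 27. → (28, 27)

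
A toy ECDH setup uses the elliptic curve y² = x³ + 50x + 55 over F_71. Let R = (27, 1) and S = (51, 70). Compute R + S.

(27, 1) + (51, 70). λ = (70 - 1)/(51 - 27) ≡ 69/24 mod 71. 24⁻¹ ≡ 3 (mod 71) since 24·3 = 72 ≡ 1, so λ ≡ 65.
  x = λ² - 27 - 51 = 4225 - 78 ≡ 29; y = λ·(27 - 29) - 1 ≡ 11. → (29, 11)

(29, 11)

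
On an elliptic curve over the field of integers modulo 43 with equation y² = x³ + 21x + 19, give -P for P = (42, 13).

(42, 30)

-(42, 13) = (42, -13 mod 43) = (42, 30).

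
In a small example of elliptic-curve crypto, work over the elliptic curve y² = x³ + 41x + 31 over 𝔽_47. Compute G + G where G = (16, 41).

tangent at (16, 41): λ = (3·16² + 41)/(2·41) ≡ 10/35. 35⁻¹ ≡ 43 (mod 47), so λ ≡ 10·43 ≡ 7.
  x = λ² - 16 - 16 = 49 - 32 ≡ 17; y = λ·(16 - 17) - 41 ≡ 46. → (17, 46)

(17, 46)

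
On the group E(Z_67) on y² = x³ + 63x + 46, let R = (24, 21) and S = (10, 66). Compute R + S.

(24, 21) + (10, 66). λ = (66 - 21)/(10 - 24) ≡ 45/53 mod 67. 53⁻¹ ≡ 43 (mod 67) since 53·43 = 2279 ≡ 1, so λ ≡ 59.
  x = λ² - 24 - 10 = 3481 - 34 ≡ 30; y = λ·(24 - 30) - 21 ≡ 27. → (30, 27)

(30, 27)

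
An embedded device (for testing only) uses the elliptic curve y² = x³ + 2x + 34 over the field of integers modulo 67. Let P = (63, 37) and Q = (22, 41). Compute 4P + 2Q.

(27, 41)

First 4P:
Double-and-add on 4 = (100)₂. Start with P = (63, 37) for the leading 1-bit.
double: tangent at (63, 37): λ = (3·63² + 2)/(2·37) ≡ 50/7. 7⁻¹ ≡ 48 (mod 67), so λ ≡ 50·48 ≡ 55.
  x = λ² - 63 - 63 = 3025 - 126 ≡ 18; y = λ·(63 - 18) - 37 ≡ 26. → (18, 26)
double: tangent at (18, 26): λ = (3·18² + 2)/(2·26) ≡ 36/52. 52⁻¹ ≡ 58 (mod 67) since 52·58 = 3016 ≡ 1, so λ ≡ 36·58 ≡ 11.
  x = λ² - 18 - 18 = 121 - 36 ≡ 18; y = λ·(18 - 18) - 26 ≡ 41. → (18, 41)
4P = (18, 41).
Next 2Q:
Repeated addition: build up to 2Q.
2Q: tangent at (22, 41): λ = (3·22² + 2)/(2·41) ≡ 47/15. 15⁻¹ ≡ 9 (mod 67), so λ ≡ 47·9 ≡ 21.
  x = λ² - 22 - 22 = 441 - 44 ≡ 62; y = λ·(22 - 62) - 41 ≡ 57. → (62, 57)
2Q = (62, 57).
Finally 4P + 2Q:
(18, 41) + (62, 57). λ = (57 - 41)/(62 - 18) ≡ 16/44 mod 67. 44⁻¹ ≡ 32 (mod 67), so λ ≡ 43.
  x = λ² - 18 - 62 = 1849 - 80 ≡ 27; y = λ·(18 - 27) - 41 ≡ 41. → (27, 41)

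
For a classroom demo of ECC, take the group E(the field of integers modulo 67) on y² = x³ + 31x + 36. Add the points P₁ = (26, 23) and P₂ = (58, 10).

(6, 61)

(26, 23) + (58, 10). λ = (10 - 23)/(58 - 26) ≡ 54/32 mod 67. 32⁻¹ ≡ 44 (mod 67), so λ ≡ 31.
  x = λ² - 26 - 58 = 961 - 84 ≡ 6; y = λ·(26 - 6) - 23 ≡ 61. → (6, 61)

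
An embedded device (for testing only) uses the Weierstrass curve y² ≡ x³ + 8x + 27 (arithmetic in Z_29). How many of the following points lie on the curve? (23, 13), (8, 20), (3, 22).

3

(23, 13): 13² ≡ 24, rhs ≡ 24 → on.
(8, 20): 20² ≡ 23, rhs ≡ 23 → on.
(3, 22): 22² ≡ 20, rhs ≡ 20 → on.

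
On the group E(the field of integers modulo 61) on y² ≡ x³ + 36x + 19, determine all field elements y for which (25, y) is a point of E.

14, 47

x³ + 36x + 19 = 16544 ≡ 13 (mod 61).
Square roots of 13 mod 61: 14 and 47 (since 14² = 196 ≡ 13).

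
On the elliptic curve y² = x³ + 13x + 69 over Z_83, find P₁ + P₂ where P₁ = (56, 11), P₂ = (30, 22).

(56, 11) + (30, 22). λ = (22 - 11)/(30 - 56) ≡ 11/57 mod 83. 57⁻¹ ≡ 67 (mod 83) since 57·67 = 3819 ≡ 1, so λ ≡ 73.
  x = λ² - 56 - 30 = 5329 - 86 ≡ 14; y = λ·(56 - 14) - 11 ≡ 67. → (14, 67)

(14, 67)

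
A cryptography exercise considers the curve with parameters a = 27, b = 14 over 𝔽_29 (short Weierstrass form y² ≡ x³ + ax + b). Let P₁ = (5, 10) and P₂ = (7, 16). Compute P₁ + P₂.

(5, 10) + (7, 16). λ = (16 - 10)/(7 - 5) ≡ 6/2 mod 29. 2⁻¹ ≡ 15 (mod 29), so λ ≡ 3.
  x = λ² - 5 - 7 = 9 - 12 ≡ 26; y = λ·(5 - 26) - 10 ≡ 14. → (26, 14)

(26, 14)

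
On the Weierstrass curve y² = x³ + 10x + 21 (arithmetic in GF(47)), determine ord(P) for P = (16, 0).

2

2P: (16, 0) + (16, 0): same x and y₁ ≡ -y₂, so the sum is the point at infinity.
2P = the point at infinity, so the order is 2.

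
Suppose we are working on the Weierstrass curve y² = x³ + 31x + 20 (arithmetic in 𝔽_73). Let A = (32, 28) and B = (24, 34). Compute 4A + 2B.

(32, 45)

First 4A:
Double-and-add on 4 = (100)₂. Start with A = (32, 28) for the leading 1-bit.
double: tangent at (32, 28): λ = (3·32² + 31)/(2·28) ≡ 37/56. 56⁻¹ ≡ 30 (mod 73) since 56·30 = 1680 ≡ 1, so λ ≡ 37·30 ≡ 15.
  x = λ² - 32 - 32 = 225 - 64 ≡ 15; y = λ·(32 - 15) - 28 ≡ 8. → (15, 8)
double: tangent at (15, 8): λ = (3·15² + 31)/(2·8) ≡ 49/16. 16⁻¹ ≡ 32 (mod 73), so λ ≡ 49·32 ≡ 35.
  x = λ² - 15 - 15 = 1225 - 30 ≡ 27; y = λ·(15 - 27) - 8 ≡ 10. → (27, 10)
4A = (27, 10).
Next 2B:
Repeated addition: build up to 2B.
2B: tangent at (24, 34): λ = (3·24² + 31)/(2·34) ≡ 7/68. 68⁻¹ ≡ 29 (mod 73), so λ ≡ 7·29 ≡ 57.
  x = λ² - 24 - 24 = 3249 - 48 ≡ 62; y = λ·(24 - 62) - 34 ≡ 63. → (62, 63)
2B = (62, 63).
Finally 4A + 2B:
(27, 10) + (62, 63). λ = (63 - 10)/(62 - 27) ≡ 53/35 mod 73. 35⁻¹ ≡ 48 (mod 73), so λ ≡ 62.
  x = λ² - 27 - 62 = 3844 - 89 ≡ 32; y = λ·(27 - 32) - 10 ≡ 45. → (32, 45)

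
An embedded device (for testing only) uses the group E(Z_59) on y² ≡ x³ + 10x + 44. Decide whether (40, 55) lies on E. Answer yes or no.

y² = 55² ≡ 16; x³ + 10x + 44 = 64444 ≡ 16 (mod 59). 16 = 16.

yes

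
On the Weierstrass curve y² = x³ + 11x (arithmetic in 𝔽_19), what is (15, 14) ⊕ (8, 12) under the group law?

(5, 16)

(15, 14) + (8, 12). λ = (12 - 14)/(8 - 15) ≡ 17/12 mod 19. 12⁻¹ ≡ 8 (mod 19), so λ ≡ 3.
  x = λ² - 15 - 8 = 9 - 23 ≡ 5; y = λ·(15 - 5) - 14 ≡ 16. → (5, 16)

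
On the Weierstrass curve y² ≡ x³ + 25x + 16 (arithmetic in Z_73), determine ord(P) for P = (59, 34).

2P: tangent at (59, 34): λ = (3·59² + 25)/(2·34) ≡ 29/68. 68⁻¹ ≡ 29 (mod 73) since 68·29 = 1972 ≡ 1, so λ ≡ 29·29 ≡ 38.
  x = λ² - 59 - 59 = 1444 - 118 ≡ 12; y = λ·(59 - 12) - 34 ≡ 0. → (12, 0)
3P: (12, 0) + (59, 34). λ = (34 - 0)/(59 - 12) ≡ 34/47 mod 73. 47⁻¹ ≡ 14 (mod 73), so λ ≡ 38.
  x = λ² - 12 - 59 = 1444 - 71 ≡ 59; y = λ·(12 - 59) - 0 ≡ 39. → (59, 39)
4P: (59, 39) + (59, 34): same x and y₁ ≡ -y₂, so the sum is ∞.
4P = ∞, so the order is 4.

4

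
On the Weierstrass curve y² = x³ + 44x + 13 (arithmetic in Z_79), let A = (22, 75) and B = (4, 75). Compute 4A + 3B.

(66, 76)

First 4A:
Repeated addition: build up to 4A.
2A: tangent at (22, 75): λ = (3·22² + 44)/(2·75) ≡ 74/71. 71⁻¹ ≡ 69 (mod 79), so λ ≡ 74·69 ≡ 50.
  x = λ² - 22 - 22 = 2500 - 44 ≡ 7; y = λ·(22 - 7) - 75 ≡ 43. → (7, 43)
3A: (7, 43) + (22, 75). λ = (75 - 43)/(22 - 7) ≡ 32/15 mod 79. 15⁻¹ ≡ 58 (mod 79) since 15·58 = 870 ≡ 1, so λ ≡ 39.
  x = λ² - 7 - 22 = 1521 - 29 ≡ 70; y = λ·(7 - 70) - 43 ≡ 28. → (70, 28)
4A: (70, 28) + (22, 75). λ = (75 - 28)/(22 - 70) ≡ 47/31 mod 79. 31⁻¹ ≡ 51 (mod 79), so λ ≡ 27.
  x = λ² - 70 - 22 = 729 - 92 ≡ 5; y = λ·(70 - 5) - 28 ≡ 68. → (5, 68)
4A = (5, 68).
Next 3B:
Repeated addition: build up to 3B.
2B: tangent at (4, 75): λ = (3·4² + 44)/(2·75) ≡ 13/71. 71⁻¹ ≡ 69 (mod 79) since 71·69 = 4899 ≡ 1, so λ ≡ 13·69 ≡ 28.
  x = λ² - 4 - 4 = 784 - 8 ≡ 65; y = λ·(4 - 65) - 75 ≡ 34. → (65, 34)
3B: (65, 34) + (4, 75). λ = (75 - 34)/(4 - 65) ≡ 41/18 mod 79. 18⁻¹ ≡ 22 (mod 79), so λ ≡ 33.
  x = λ² - 65 - 4 = 1089 - 69 ≡ 72; y = λ·(65 - 72) - 34 ≡ 51. → (72, 51)
3B = (72, 51).
Finally 4A + 3B:
(5, 68) + (72, 51). λ = (51 - 68)/(72 - 5) ≡ 62/67 mod 79. 67⁻¹ ≡ 46 (mod 79), so λ ≡ 8.
  x = λ² - 5 - 72 = 64 - 77 ≡ 66; y = λ·(5 - 66) - 68 ≡ 76. → (66, 76)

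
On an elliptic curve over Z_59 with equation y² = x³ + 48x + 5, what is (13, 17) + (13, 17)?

(9, 24)

tangent at (13, 17): λ = (3·13² + 48)/(2·17) ≡ 24/34. 34⁻¹ ≡ 33 (mod 59), so λ ≡ 24·33 ≡ 25.
  x = λ² - 13 - 13 = 625 - 26 ≡ 9; y = λ·(13 - 9) - 17 ≡ 24. → (9, 24)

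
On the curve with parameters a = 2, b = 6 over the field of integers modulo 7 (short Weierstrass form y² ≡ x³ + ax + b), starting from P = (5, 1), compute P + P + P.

(2, 5)

Repeated addition: build up to 3P.
2P: tangent at (5, 1): λ = (3·5² + 2)/(2·1) ≡ 0/2. 2⁻¹ ≡ 4 (mod 7), so λ ≡ 0·4 ≡ 0.
  x = λ² - 5 - 5 = 0 - 10 ≡ 4; y = λ·(5 - 4) - 1 ≡ 6. → (4, 6)
3P: (4, 6) + (5, 1). λ = (1 - 6)/(5 - 4) ≡ 2/1 mod 7. 1⁻¹ ≡ 1 (mod 7), so λ ≡ 2.
  x = λ² - 4 - 5 = 4 - 9 ≡ 2; y = λ·(4 - 2) - 6 ≡ 5. → (2, 5)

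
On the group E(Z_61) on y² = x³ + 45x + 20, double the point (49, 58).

(46, 39)

tangent at (49, 58): λ = (3·49² + 45)/(2·58) ≡ 50/55. 55⁻¹ ≡ 10 (mod 61), so λ ≡ 50·10 ≡ 12.
  x = λ² - 49 - 49 = 144 - 98 ≡ 46; y = λ·(49 - 46) - 58 ≡ 39. → (46, 39)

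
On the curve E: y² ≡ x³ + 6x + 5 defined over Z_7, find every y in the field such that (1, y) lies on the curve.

x³ + 6x + 5 = 12 ≡ 5 (mod 7).
5 is a non-residue mod 7; no y exists.

none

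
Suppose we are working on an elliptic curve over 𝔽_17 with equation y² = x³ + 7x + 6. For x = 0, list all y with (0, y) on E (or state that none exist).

x³ + 7x + 6 = 6 ≡ 6 (mod 17).
6 is a non-residue mod 17; no y exists.

none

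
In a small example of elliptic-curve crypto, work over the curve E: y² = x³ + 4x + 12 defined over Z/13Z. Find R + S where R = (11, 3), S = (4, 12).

(10, 5)

(11, 3) + (4, 12). λ = (12 - 3)/(4 - 11) ≡ 9/6 mod 13. 6⁻¹ ≡ 11 (mod 13), so λ ≡ 8.
  x = λ² - 11 - 4 = 64 - 15 ≡ 10; y = λ·(11 - 10) - 3 ≡ 5. → (10, 5)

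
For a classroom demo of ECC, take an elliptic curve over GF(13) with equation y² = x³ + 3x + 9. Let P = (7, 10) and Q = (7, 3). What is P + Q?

O

The two points share x = 7 and their y-coordinates satisfy 10 + 3 ≡ 0 (mod 13), so they are inverses. Their sum is O.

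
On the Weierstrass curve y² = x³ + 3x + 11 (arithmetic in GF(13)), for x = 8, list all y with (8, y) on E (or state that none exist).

x³ + 3x + 11 = 547 ≡ 1 (mod 13).
Square roots of 1 mod 13: 1 and 12 (since 1² = 1 ≡ 1).

1, 12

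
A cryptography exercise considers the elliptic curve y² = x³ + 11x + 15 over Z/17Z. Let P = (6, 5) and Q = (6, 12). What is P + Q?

The two points share x = 6 and their y-coordinates satisfy 5 + 12 ≡ 0 (mod 17), so they are inverses. Their sum is O.

O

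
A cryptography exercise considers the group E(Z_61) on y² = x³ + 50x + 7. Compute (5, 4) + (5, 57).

O

The two points share x = 5 and their y-coordinates satisfy 4 + 57 ≡ 0 (mod 61), so they are inverses. Their sum is O.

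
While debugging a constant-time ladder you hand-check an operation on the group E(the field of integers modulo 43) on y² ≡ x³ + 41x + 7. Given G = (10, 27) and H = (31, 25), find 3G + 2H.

(33, 4)

First 3G:
Repeated addition: build up to 3G.
2G: tangent at (10, 27): λ = (3·10² + 41)/(2·27) ≡ 40/11. 11⁻¹ ≡ 4 (mod 43) since 11·4 = 44 ≡ 1, so λ ≡ 40·4 ≡ 31.
  x = λ² - 10 - 10 = 961 - 20 ≡ 38; y = λ·(10 - 38) - 27 ≡ 8. → (38, 8)
3G: (38, 8) + (10, 27). λ = (27 - 8)/(10 - 38) ≡ 19/15 mod 43. 15⁻¹ ≡ 23 (mod 43) since 15·23 = 345 ≡ 1, so λ ≡ 7.
  x = λ² - 38 - 10 = 49 - 48 ≡ 1; y = λ·(38 - 1) - 8 ≡ 36. → (1, 36)
3G = (1, 36).
Next 2H:
Repeated addition: build up to 2H.
2H: tangent at (31, 25): λ = (3·31² + 41)/(2·25) ≡ 0/7. 7⁻¹ ≡ 37 (mod 43) since 7·37 = 259 ≡ 1, so λ ≡ 0·37 ≡ 0.
  x = λ² - 31 - 31 = 0 - 62 ≡ 24; y = λ·(31 - 24) - 25 ≡ 18. → (24, 18)
2H = (24, 18).
Finally 3G + 2H:
(1, 36) + (24, 18). λ = (18 - 36)/(24 - 1) ≡ 25/23 mod 43. 23⁻¹ ≡ 15 (mod 43) since 23·15 = 345 ≡ 1, so λ ≡ 31.
  x = λ² - 1 - 24 = 961 - 25 ≡ 33; y = λ·(1 - 33) - 36 ≡ 4. → (33, 4)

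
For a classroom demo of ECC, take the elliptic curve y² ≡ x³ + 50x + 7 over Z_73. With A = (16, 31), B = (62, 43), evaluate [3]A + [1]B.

First 3A:
Repeated addition: build up to 3A.
2A: tangent at (16, 31): λ = (3·16² + 50)/(2·31) ≡ 15/62. 62⁻¹ ≡ 53 (mod 73) since 62·53 = 3286 ≡ 1, so λ ≡ 15·53 ≡ 65.
  x = λ² - 16 - 16 = 4225 - 32 ≡ 32; y = λ·(16 - 32) - 31 ≡ 24. → (32, 24)
3A: (32, 24) + (16, 31). λ = (31 - 24)/(16 - 32) ≡ 7/57 mod 73. 57⁻¹ ≡ 41 (mod 73), so λ ≡ 68.
  x = λ² - 32 - 16 = 4624 - 48 ≡ 50; y = λ·(32 - 50) - 24 ≡ 66. → (50, 66)
3A = (50, 66).
Finally 3A + B:
(50, 66) + (62, 43). λ = (43 - 66)/(62 - 50) ≡ 50/12 mod 73. 12⁻¹ ≡ 67 (mod 73) since 12·67 = 804 ≡ 1, so λ ≡ 65.
  x = λ² - 50 - 62 = 4225 - 112 ≡ 25; y = λ·(50 - 25) - 66 ≡ 26. → (25, 26)

(25, 26)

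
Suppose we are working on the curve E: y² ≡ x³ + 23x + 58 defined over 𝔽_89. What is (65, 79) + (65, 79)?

(57, 75)

tangent at (65, 79): λ = (3·65² + 23)/(2·79) ≡ 60/69. 69⁻¹ ≡ 40 (mod 89), so λ ≡ 60·40 ≡ 86.
  x = λ² - 65 - 65 = 7396 - 130 ≡ 57; y = λ·(65 - 57) - 79 ≡ 75. → (57, 75)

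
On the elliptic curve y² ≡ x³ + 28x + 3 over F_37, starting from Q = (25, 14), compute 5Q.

(29, 28)

Double-and-add on 5 = (101)₂. Start with Q = (25, 14) for the leading 1-bit.
double: tangent at (25, 14): λ = (3·25² + 28)/(2·14) ≡ 16/28. 28⁻¹ ≡ 4 (mod 37), so λ ≡ 16·4 ≡ 27.
  x = λ² - 25 - 25 = 729 - 50 ≡ 13; y = λ·(25 - 13) - 14 ≡ 14. → (13, 14)
double: tangent at (13, 14): λ = (3·13² + 28)/(2·14) ≡ 17/28. 28⁻¹ ≡ 4 (mod 37), so λ ≡ 17·4 ≡ 31.
  x = λ² - 13 - 13 = 961 - 26 ≡ 10; y = λ·(13 - 10) - 14 ≡ 5. → (10, 5)
add Q: (10, 5) + (25, 14). λ = (14 - 5)/(25 - 10) ≡ 9/15 mod 37. 15⁻¹ ≡ 5 (mod 37), so λ ≡ 8.
  x = λ² - 10 - 25 = 64 - 35 ≡ 29; y = λ·(10 - 29) - 5 ≡ 28. → (29, 28)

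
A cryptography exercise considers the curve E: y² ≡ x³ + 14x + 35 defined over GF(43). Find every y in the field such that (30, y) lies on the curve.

x³ + 14x + 35 = 27455 ≡ 21 (mod 43).
Square roots of 21 mod 43: 8 and 35 (since 8² = 64 ≡ 21).

8, 35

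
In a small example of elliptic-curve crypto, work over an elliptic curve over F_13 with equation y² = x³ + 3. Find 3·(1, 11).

O

Write Q = (1, 11).
Repeated addition: build up to 3Q.
2Q: tangent at (1, 11): λ = (3·1² + 0)/(2·11) ≡ 3/9. 9⁻¹ ≡ 3 (mod 13), so λ ≡ 3·3 ≡ 9.
  x = λ² - 1 - 1 = 81 - 2 ≡ 1; y = λ·(1 - 1) - 11 ≡ 2. → (1, 2)
3Q: (1, 2) + (1, 11): same x and y₁ ≡ -y₂, so the sum is ∞.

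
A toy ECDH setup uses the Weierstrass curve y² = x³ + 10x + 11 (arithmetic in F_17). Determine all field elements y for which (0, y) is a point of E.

none

x³ + 10x + 11 = 11 ≡ 11 (mod 17).
11 is a non-residue mod 17; no y exists.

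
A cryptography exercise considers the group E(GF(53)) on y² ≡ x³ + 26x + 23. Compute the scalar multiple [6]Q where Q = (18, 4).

Repeated addition: build up to 6Q.
2Q: tangent at (18, 4): λ = (3·18² + 26)/(2·4) ≡ 44/8. 8⁻¹ ≡ 20 (mod 53) since 8·20 = 160 ≡ 1, so λ ≡ 44·20 ≡ 32.
  x = λ² - 18 - 18 = 1024 - 36 ≡ 34; y = λ·(18 - 34) - 4 ≡ 14. → (34, 14)
3Q: (34, 14) + (18, 4). λ = (4 - 14)/(18 - 34) ≡ 43/37 mod 53. 37⁻¹ ≡ 43 (mod 53), so λ ≡ 47.
  x = λ² - 34 - 18 = 2209 - 52 ≡ 37; y = λ·(34 - 37) - 14 ≡ 4. → (37, 4)
4Q: (37, 4) + (18, 4). λ = (4 - 4)/(18 - 37) ≡ 0/34 mod 53. 34⁻¹ ≡ 39 (mod 53), so λ ≡ 0.
  x = λ² - 37 - 18 = 0 - 55 ≡ 51; y = λ·(37 - 51) - 4 ≡ 49. → (51, 49)
5Q: (51, 49) + (18, 4). λ = (4 - 49)/(18 - 51) ≡ 8/20 mod 53. 20⁻¹ ≡ 8 (mod 53) since 20·8 = 160 ≡ 1, so λ ≡ 11.
  x = λ² - 51 - 18 = 121 - 69 ≡ 52; y = λ·(51 - 52) - 49 ≡ 46. → (52, 46)
6Q: (52, 46) + (18, 4). λ = (4 - 46)/(18 - 52) ≡ 11/19 mod 53. 19⁻¹ ≡ 14 (mod 53), so λ ≡ 48.
  x = λ² - 52 - 18 = 2304 - 70 ≡ 8; y = λ·(52 - 8) - 46 ≡ 52. → (8, 52)

(8, 52)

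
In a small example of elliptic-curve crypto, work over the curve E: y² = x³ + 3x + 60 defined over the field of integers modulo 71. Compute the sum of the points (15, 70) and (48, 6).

(15, 70) + (48, 6). λ = (6 - 70)/(48 - 15) ≡ 7/33 mod 71. 33⁻¹ ≡ 28 (mod 71), so λ ≡ 54.
  x = λ² - 15 - 48 = 2916 - 63 ≡ 13; y = λ·(15 - 13) - 70 ≡ 38. → (13, 38)

(13, 38)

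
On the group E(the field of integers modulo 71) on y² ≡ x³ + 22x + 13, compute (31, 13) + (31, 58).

The two points share x = 31 and their y-coordinates satisfy 13 + 58 ≡ 0 (mod 71), so they are inverses. Their sum is the point at infinity.

O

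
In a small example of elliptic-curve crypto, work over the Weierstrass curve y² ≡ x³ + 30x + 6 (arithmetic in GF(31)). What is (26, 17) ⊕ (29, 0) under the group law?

(26, 17) + (29, 0). λ = (0 - 17)/(29 - 26) ≡ 14/3 mod 31. 3⁻¹ ≡ 21 (mod 31) since 3·21 = 63 ≡ 1, so λ ≡ 15.
  x = λ² - 26 - 29 = 225 - 55 ≡ 15; y = λ·(26 - 15) - 17 ≡ 24. → (15, 24)

(15, 24)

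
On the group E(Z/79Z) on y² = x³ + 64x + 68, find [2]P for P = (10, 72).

(24, 55)

tangent at (10, 72): λ = (3·10² + 64)/(2·72) ≡ 48/65. 65⁻¹ ≡ 62 (mod 79) since 65·62 = 4030 ≡ 1, so λ ≡ 48·62 ≡ 53.
  x = λ² - 10 - 10 = 2809 - 20 ≡ 24; y = λ·(10 - 24) - 72 ≡ 55. → (24, 55)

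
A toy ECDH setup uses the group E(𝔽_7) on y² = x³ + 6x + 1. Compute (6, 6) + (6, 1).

The two points share x = 6 and their y-coordinates satisfy 6 + 1 ≡ 0 (mod 7), so they are inverses. Their sum is ∞.

O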